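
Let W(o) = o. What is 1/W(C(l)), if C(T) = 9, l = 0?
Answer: 1/9 ≈ 0.11111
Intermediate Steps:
1/W(C(l)) = 1/9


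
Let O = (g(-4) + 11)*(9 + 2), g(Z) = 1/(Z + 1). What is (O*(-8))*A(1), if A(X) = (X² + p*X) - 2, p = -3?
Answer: 11264/3 ≈ 3754.7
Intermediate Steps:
g(Z) = 1/(1 + Z)
A(X) = -2 + X² - 3*X (A(X) = (X² - 3*X) - 2 = -2 + X² - 3*X)
O = 352/3 (O = (1/(1 - 4) + 11)*(9 + 2) = (1/(-3) + 11)*11 = (-⅓ + 11)*11 = (32/3)*11 = 352/3 ≈ 117.33)
(O*(-8))*A(1) = ((352/3)*(-8))*(-2 + 1² - 3*1) = -2816*(-2 + 1 - 3)/3 = -2816/3*(-4) = 11264/3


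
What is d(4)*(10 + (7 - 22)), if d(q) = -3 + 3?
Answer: 0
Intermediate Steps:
d(q) = 0
d(4)*(10 + (7 - 22)) = 0*(10 + (7 - 22)) = 0*(10 - 15) = 0*(-5) = 0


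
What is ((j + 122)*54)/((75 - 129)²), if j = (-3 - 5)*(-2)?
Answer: 23/9 ≈ 2.5556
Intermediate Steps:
j = 16 (j = -8*(-2) = 16)
((j + 122)*54)/((75 - 129)²) = ((16 + 122)*54)/((75 - 129)²) = (138*54)/((-54)²) = 7452/2916 = 7452*(1/2916) = 23/9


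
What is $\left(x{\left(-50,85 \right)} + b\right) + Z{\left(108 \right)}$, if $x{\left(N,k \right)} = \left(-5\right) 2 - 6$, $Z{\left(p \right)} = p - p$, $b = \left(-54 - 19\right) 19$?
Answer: $-1403$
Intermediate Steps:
$b = -1387$ ($b = \left(-73\right) 19 = -1387$)
$Z{\left(p \right)} = 0$
$x{\left(N,k \right)} = -16$ ($x{\left(N,k \right)} = -10 - 6 = -16$)
$\left(x{\left(-50,85 \right)} + b\right) + Z{\left(108 \right)} = \left(-16 - 1387\right) + 0 = -1403 + 0 = -1403$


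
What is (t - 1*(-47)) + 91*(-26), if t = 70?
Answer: -2249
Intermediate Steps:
(t - 1*(-47)) + 91*(-26) = (70 - 1*(-47)) + 91*(-26) = (70 + 47) - 2366 = 117 - 2366 = -2249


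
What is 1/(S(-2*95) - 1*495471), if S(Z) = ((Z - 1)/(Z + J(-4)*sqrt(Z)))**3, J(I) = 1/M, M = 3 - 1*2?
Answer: 190*(-35530*I - 569*sqrt(190))/(53565369810*sqrt(190) + 3344769111829*I) ≈ -2.0183e-6 - 8.8507e-13*I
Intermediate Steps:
M = 1 (M = 3 - 2 = 1)
J(I) = 1 (J(I) = 1/1 = 1)
S(Z) = (-1 + Z)**3/(Z + sqrt(Z))**3 (S(Z) = ((Z - 1)/(Z + 1*sqrt(Z)))**3 = ((-1 + Z)/(Z + sqrt(Z)))**3 = (-1 + Z)**3/(Z + sqrt(Z))**3)
1/(S(-2*95) - 1*495471) = 1/((-1 - 2*95)**3/(-2*95 + sqrt(-2*95))**3 - 1*495471) = 1/((-1 - 190)**3/(-190 + sqrt(-190))**3 - 495471) = 1/((-191)**3/(-190 + I*sqrt(190))**3 - 495471) = 1/(-6967871/(-190 + I*sqrt(190))**3 - 495471) = 1/(-495471 - 6967871/(-190 + I*sqrt(190))**3)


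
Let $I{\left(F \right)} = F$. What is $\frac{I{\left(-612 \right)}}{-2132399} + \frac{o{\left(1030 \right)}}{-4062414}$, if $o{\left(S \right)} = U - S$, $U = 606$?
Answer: $\frac{12195448}{31160746587} \approx 0.00039137$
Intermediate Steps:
$o{\left(S \right)} = 606 - S$
$\frac{I{\left(-612 \right)}}{-2132399} + \frac{o{\left(1030 \right)}}{-4062414} = - \frac{612}{-2132399} + \frac{606 - 1030}{-4062414} = \left(-612\right) \left(- \frac{1}{2132399}\right) + \left(606 - 1030\right) \left(- \frac{1}{4062414}\right) = \frac{612}{2132399} - - \frac{212}{2031207} = \frac{612}{2132399} + \frac{212}{2031207} = \frac{12195448}{31160746587}$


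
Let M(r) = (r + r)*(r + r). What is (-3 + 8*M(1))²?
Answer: 841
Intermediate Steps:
M(r) = 4*r² (M(r) = (2*r)*(2*r) = 4*r²)
(-3 + 8*M(1))² = (-3 + 8*(4*1²))² = (-3 + 8*(4*1))² = (-3 + 8*4)² = (-3 + 32)² = 29² = 841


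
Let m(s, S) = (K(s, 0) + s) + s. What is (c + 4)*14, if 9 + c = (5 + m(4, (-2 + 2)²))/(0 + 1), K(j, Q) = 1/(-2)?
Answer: 105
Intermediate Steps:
K(j, Q) = -½ (K(j, Q) = 1*(-½) = -½)
m(s, S) = -½ + 2*s (m(s, S) = (-½ + s) + s = -½ + 2*s)
c = 7/2 (c = -9 + (5 + (-½ + 2*4))/(0 + 1) = -9 + (5 + (-½ + 8))/1 = -9 + (5 + 15/2)*1 = -9 + (25/2)*1 = -9 + 25/2 = 7/2 ≈ 3.5000)
(c + 4)*14 = (7/2 + 4)*14 = (15/2)*14 = 105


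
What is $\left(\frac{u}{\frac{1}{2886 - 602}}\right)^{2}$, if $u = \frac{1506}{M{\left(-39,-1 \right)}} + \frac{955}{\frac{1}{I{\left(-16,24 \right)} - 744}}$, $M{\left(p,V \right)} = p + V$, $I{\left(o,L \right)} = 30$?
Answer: $\frac{60643370791866641769}{25} \approx 2.4257 \cdot 10^{18}$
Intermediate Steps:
$M{\left(p,V \right)} = V + p$
$u = - \frac{13638153}{20}$ ($u = \frac{1506}{-1 - 39} + \frac{955}{\frac{1}{30 - 744}} = \frac{1506}{-40} + \frac{955}{\frac{1}{-714}} = 1506 \left(- \frac{1}{40}\right) + \frac{955}{- \frac{1}{714}} = - \frac{753}{20} + 955 \left(-714\right) = - \frac{753}{20} - 681870 = - \frac{13638153}{20} \approx -6.8191 \cdot 10^{5}$)
$\left(\frac{u}{\frac{1}{2886 - 602}}\right)^{2} = \left(- \frac{13638153}{20 \frac{1}{2886 - 602}}\right)^{2} = \left(- \frac{13638153}{20 \cdot \frac{1}{2284}}\right)^{2} = \left(- \frac{13638153 \frac{1}{\frac{1}{2284}}}{20}\right)^{2} = \left(\left(- \frac{13638153}{20}\right) 2284\right)^{2} = \left(- \frac{7787385363}{5}\right)^{2} = \frac{60643370791866641769}{25}$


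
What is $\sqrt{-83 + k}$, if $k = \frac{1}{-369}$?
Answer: $\frac{2 i \sqrt{313937}}{123} \approx 9.1106 i$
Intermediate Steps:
$k = - \frac{1}{369} \approx -0.00271$
$\sqrt{-83 + k} = \sqrt{-83 - \frac{1}{369}} = \sqrt{- \frac{30628}{369}} = \frac{2 i \sqrt{313937}}{123}$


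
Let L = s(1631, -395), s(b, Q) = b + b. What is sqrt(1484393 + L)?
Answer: 3*sqrt(165295) ≈ 1219.7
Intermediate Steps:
s(b, Q) = 2*b
L = 3262 (L = 2*1631 = 3262)
sqrt(1484393 + L) = sqrt(1484393 + 3262) = sqrt(1487655) = 3*sqrt(165295)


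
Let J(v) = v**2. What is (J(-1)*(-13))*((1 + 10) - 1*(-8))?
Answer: -247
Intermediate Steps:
(J(-1)*(-13))*((1 + 10) - 1*(-8)) = ((-1)**2*(-13))*((1 + 10) - 1*(-8)) = (1*(-13))*(11 + 8) = -13*19 = -247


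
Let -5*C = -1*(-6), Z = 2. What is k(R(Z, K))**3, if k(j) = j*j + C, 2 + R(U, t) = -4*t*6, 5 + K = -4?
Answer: 12004899066394424/125 ≈ 9.6039e+13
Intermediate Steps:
K = -9 (K = -5 - 4 = -9)
C = -6/5 (C = -(-1)*(-6)/5 = -1/5*6 = -6/5 ≈ -1.2000)
R(U, t) = -2 - 24*t (R(U, t) = -2 - 4*t*6 = -2 - 24*t)
k(j) = -6/5 + j**2 (k(j) = j*j - 6/5 = j**2 - 6/5 = -6/5 + j**2)
k(R(Z, K))**3 = (-6/5 + (-2 - 24*(-9))**2)**3 = (-6/5 + (-2 + 216)**2)**3 = (-6/5 + 214**2)**3 = (-6/5 + 45796)**3 = (228974/5)**3 = 12004899066394424/125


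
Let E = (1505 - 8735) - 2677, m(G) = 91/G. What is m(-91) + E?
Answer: -9908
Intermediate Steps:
E = -9907 (E = -7230 - 2677 = -9907)
m(-91) + E = 91/(-91) - 9907 = 91*(-1/91) - 9907 = -1 - 9907 = -9908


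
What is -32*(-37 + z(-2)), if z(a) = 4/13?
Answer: 15264/13 ≈ 1174.2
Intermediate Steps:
z(a) = 4/13 (z(a) = 4*(1/13) = 4/13)
-32*(-37 + z(-2)) = -32*(-37 + 4/13) = -32*(-477/13) = 15264/13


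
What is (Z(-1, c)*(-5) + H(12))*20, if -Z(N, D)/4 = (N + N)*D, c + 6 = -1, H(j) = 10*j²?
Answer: 34400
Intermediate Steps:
c = -7 (c = -6 - 1 = -7)
Z(N, D) = -8*D*N (Z(N, D) = -4*(N + N)*D = -4*2*N*D = -8*D*N)
(Z(-1, c)*(-5) + H(12))*20 = (-8*(-7)*(-1)*(-5) + 10*12²)*20 = (-56*(-5) + 10*144)*20 = (280 + 1440)*20 = 1720*20 = 34400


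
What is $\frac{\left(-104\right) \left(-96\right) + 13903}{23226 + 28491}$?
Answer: $\frac{23887}{51717} \approx 0.46188$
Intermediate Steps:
$\frac{\left(-104\right) \left(-96\right) + 13903}{23226 + 28491} = \frac{9984 + 13903}{51717} = 23887 \cdot \frac{1}{51717} = \frac{23887}{51717}$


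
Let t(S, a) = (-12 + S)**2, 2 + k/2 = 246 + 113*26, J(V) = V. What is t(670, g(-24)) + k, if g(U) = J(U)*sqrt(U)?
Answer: 439328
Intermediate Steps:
g(U) = U**(3/2) (g(U) = U*sqrt(U) = U**(3/2))
k = 6364 (k = -4 + 2*(246 + 113*26) = -4 + 2*(246 + 2938) = -4 + 2*3184 = -4 + 6368 = 6364)
t(670, g(-24)) + k = (-12 + 670)**2 + 6364 = 658**2 + 6364 = 432964 + 6364 = 439328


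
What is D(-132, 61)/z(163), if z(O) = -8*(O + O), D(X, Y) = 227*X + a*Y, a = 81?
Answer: 25023/2608 ≈ 9.5947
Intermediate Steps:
D(X, Y) = 81*Y + 227*X (D(X, Y) = 227*X + 81*Y = 81*Y + 227*X)
z(O) = -16*O
D(-132, 61)/z(163) = (81*61 + 227*(-132))/((-16*163)) = (4941 - 29964)/(-2608) = -25023*(-1/2608) = 25023/2608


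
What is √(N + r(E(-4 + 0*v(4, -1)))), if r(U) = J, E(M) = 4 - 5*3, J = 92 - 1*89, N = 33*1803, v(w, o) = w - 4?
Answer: √59502 ≈ 243.93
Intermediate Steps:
v(w, o) = -4 + w
N = 59499
J = 3 (J = 92 - 89 = 3)
E(M) = -11 (E(M) = 4 - 15 = -11)
r(U) = 3
√(N + r(E(-4 + 0*v(4, -1)))) = √(59499 + 3) = √59502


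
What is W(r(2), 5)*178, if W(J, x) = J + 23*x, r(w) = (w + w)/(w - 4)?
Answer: 20114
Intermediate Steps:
r(w) = 2*w/(-4 + w) (r(w) = (2*w)/(-4 + w) = 2*w/(-4 + w))
W(r(2), 5)*178 = (2*2/(-4 + 2) + 23*5)*178 = (2*2/(-2) + 115)*178 = (2*2*(-½) + 115)*178 = (-2 + 115)*178 = 113*178 = 20114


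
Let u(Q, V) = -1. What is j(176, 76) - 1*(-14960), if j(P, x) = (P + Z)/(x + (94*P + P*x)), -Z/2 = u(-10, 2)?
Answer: 224370169/14998 ≈ 14960.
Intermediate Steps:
Z = 2 (Z = -2*(-1) = 2)
j(P, x) = (2 + P)/(x + 94*P + P*x) (j(P, x) = (P + 2)/(x + (94*P + P*x)) = (2 + P)/(x + 94*P + P*x))
j(176, 76) - 1*(-14960) = (2 + 176)/(76 + 94*176 + 176*76) - 1*(-14960) = 178/(76 + 16544 + 13376) + 14960 = 178/29996 + 14960 = (1/29996)*178 + 14960 = 89/14998 + 14960 = 224370169/14998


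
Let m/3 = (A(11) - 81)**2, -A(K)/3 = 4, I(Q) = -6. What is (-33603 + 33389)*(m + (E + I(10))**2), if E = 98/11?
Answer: -672090754/121 ≈ -5.5545e+6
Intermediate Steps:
E = 98/11 (E = 98*(1/11) = 98/11 ≈ 8.9091)
A(K) = -12 (A(K) = -3*4 = -12)
m = 25947 (m = 3*(-12 - 81)**2 = 3*(-93)**2 = 3*8649 = 25947)
(-33603 + 33389)*(m + (E + I(10))**2) = (-33603 + 33389)*(25947 + (98/11 - 6)**2) = -214*(25947 + (32/11)**2) = -214*(25947 + 1024/121) = -214*3140611/121 = -672090754/121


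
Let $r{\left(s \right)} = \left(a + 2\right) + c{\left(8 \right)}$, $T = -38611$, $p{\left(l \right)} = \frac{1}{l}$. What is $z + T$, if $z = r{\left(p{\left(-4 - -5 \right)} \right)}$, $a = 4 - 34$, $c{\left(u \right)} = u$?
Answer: $-38631$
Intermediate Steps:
$a = -30$
$r{\left(s \right)} = -20$ ($r{\left(s \right)} = \left(-30 + 2\right) + 8 = -28 + 8 = -20$)
$z = -20$
$z + T = -20 - 38611 = -38631$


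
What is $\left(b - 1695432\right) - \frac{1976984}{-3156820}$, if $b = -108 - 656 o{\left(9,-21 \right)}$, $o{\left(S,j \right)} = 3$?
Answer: $- \frac{1339681306894}{789205} \approx -1.6975 \cdot 10^{6}$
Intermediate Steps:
$b = -2076$ ($b = -108 - 1968 = -2076$)
$\left(b - 1695432\right) - \frac{1976984}{-3156820} = \left(-2076 - 1695432\right) - \frac{1976984}{-3156820} = -1697508 - - \frac{494246}{789205} = -1697508 + \frac{494246}{789205} = - \frac{1339681306894}{789205}$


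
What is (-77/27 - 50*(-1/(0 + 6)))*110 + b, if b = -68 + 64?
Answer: 16172/27 ≈ 598.96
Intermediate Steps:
b = -4
(-77/27 - 50*(-1/(0 + 6)))*110 + b = (-77/27 - 50*(-1/(0 + 6)))*110 - 4 = (-77*1/27 - 50/((-1*6)))*110 - 4 = (-77/27 - 50/(-6))*110 - 4 = (-77/27 - 50*(-⅙))*110 - 4 = (-77/27 + 25/3)*110 - 4 = (148/27)*110 - 4 = 16280/27 - 4 = 16172/27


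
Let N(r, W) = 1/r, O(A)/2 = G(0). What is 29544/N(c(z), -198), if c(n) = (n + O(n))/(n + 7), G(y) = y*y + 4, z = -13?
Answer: 24620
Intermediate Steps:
G(y) = 4 + y² (G(y) = y² + 4 = 4 + y²)
O(A) = 8 (O(A) = 2*(4 + 0²) = 2*(4 + 0) = 2*4 = 8)
c(n) = (8 + n)/(7 + n) (c(n) = (n + 8)/(n + 7) = (8 + n)/(7 + n))
29544/N(c(z), -198) = 29544/(1/((8 - 13)/(7 - 13))) = 29544/(1/(-5/(-6))) = 29544/(1/(-⅙*(-5))) = 29544/(1/(⅚)) = 29544/(6/5) = 29544*(⅚) = 24620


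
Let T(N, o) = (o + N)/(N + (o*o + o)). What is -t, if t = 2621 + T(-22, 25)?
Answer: -1645991/628 ≈ -2621.0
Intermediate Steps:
T(N, o) = (N + o)/(N + o + o²) (T(N, o) = (N + o)/(N + (o² + o)) = (N + o)/(N + (o + o²)) = (N + o)/(N + o + o²))
t = 1645991/628 (t = 2621 + (-22 + 25)/(-22 + 25 + 25²) = 2621 + 3/(-22 + 25 + 625) = 2621 + 3/628 = 1645991/628 ≈ 2621.0)
-t = -1*1645991/628 = -1645991/628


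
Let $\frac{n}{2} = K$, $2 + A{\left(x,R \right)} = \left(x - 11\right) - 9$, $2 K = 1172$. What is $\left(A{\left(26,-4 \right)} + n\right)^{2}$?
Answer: $1382976$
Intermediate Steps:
$K = 586$ ($K = \frac{1}{2} \cdot 1172 = 586$)
$A{\left(x,R \right)} = -22 + x$ ($A{\left(x,R \right)} = -2 + \left(\left(x - 11\right) - 9\right) = -2 + \left(\left(-11 + x\right) - 9\right) = -2 + \left(-20 + x\right) = -22 + x$)
$n = 1172$ ($n = 2 \cdot 586 = 1172$)
$\left(A{\left(26,-4 \right)} + n\right)^{2} = \left(\left(-22 + 26\right) + 1172\right)^{2} = \left(4 + 1172\right)^{2} = 1176^{2} = 1382976$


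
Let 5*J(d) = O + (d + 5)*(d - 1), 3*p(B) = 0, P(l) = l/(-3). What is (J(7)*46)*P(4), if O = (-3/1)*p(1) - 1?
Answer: -13064/15 ≈ -870.93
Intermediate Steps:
P(l) = -l/3 (P(l) = l*(-1/3) = -l/3)
p(B) = 0 (p(B) = (1/3)*0 = 0)
O = -1 (O = -3/1*0 - 1 = -3*1*0 - 1 = -3*0 - 1 = 0 - 1 = -1)
J(d) = -1/5 + (-1 + d)*(5 + d)/5 (J(d) = (-1 + (d + 5)*(d - 1))/5 = (-1 + (5 + d)*(-1 + d))/5 = (-1 + (-1 + d)*(5 + d))/5 = -1/5 + (-1 + d)*(5 + d)/5)
(J(7)*46)*P(4) = ((-6/5 + (1/5)*7**2 + (4/5)*7)*46)*(-1/3*4) = ((-6/5 + (1/5)*49 + 28/5)*46)*(-4/3) = ((-6/5 + 49/5 + 28/5)*46)*(-4/3) = ((71/5)*46)*(-4/3) = (3266/5)*(-4/3) = -13064/15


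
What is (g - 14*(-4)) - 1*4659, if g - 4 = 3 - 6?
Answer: -4602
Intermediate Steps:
g = 1 (g = 4 + (3 - 6) = 4 - 3 = 1)
(g - 14*(-4)) - 1*4659 = (1 - 14*(-4)) - 1*4659 = (1 + 56) - 4659 = 57 - 4659 = -4602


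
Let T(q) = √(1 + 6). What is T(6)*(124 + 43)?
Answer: 167*√7 ≈ 441.84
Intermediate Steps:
T(q) = √7
T(6)*(124 + 43) = √7*(124 + 43) = √7*167 = 167*√7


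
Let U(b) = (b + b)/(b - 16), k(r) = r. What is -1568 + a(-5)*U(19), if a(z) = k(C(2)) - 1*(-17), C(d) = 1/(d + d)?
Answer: -2699/2 ≈ -1349.5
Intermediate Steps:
C(d) = 1/(2*d)
a(z) = 69/4 (a(z) = (½)/2 - 1*(-17) = (½)*(½) + 17 = ¼ + 17 = 69/4)
U(b) = 2*b/(-16 + b) (U(b) = (2*b)/(-16 + b) = 2*b/(-16 + b))
-1568 + a(-5)*U(19) = -1568 + 69*(2*19/(-16 + 19))/4 = -1568 + 69*(2*19/3)/4 = -1568 + 69*(2*19*(⅓))/4 = -1568 + (69/4)*(38/3) = -1568 + 437/2 = -2699/2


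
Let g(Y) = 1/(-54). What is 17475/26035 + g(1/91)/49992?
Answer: 9434984953/14056650576 ≈ 0.67121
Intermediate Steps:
g(Y) = -1/54
17475/26035 + g(1/91)/49992 = 17475/26035 - 1/54/49992 = 17475*(1/26035) - 1/54*1/49992 = 3495/5207 - 1/2699568 = 9434984953/14056650576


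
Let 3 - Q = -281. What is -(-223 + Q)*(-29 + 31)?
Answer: -122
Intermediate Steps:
Q = 284 (Q = 3 - 1*(-281) = 3 + 281 = 284)
-(-223 + Q)*(-29 + 31) = -(-223 + 284)*(-29 + 31) = -61*2 = -1*122 = -122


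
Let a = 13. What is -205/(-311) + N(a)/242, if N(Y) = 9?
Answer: 52409/75262 ≈ 0.69635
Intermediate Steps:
-205/(-311) + N(a)/242 = -205/(-311) + 9/242 = -205*(-1/311) + 9*(1/242) = 205/311 + 9/242 = 52409/75262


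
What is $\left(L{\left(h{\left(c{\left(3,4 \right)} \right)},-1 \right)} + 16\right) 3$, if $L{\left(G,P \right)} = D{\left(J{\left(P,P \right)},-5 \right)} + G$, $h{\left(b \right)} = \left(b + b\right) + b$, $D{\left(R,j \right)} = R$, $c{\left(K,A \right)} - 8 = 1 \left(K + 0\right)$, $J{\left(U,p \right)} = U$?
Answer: $144$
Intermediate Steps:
$c{\left(K,A \right)} = 8 + K$ ($c{\left(K,A \right)} = 8 + 1 \left(K + 0\right) = 8 + 1 K = 8 + K$)
$h{\left(b \right)} = 3 b$ ($h{\left(b \right)} = 2 b + b = 3 b$)
$L{\left(G,P \right)} = G + P$ ($L{\left(G,P \right)} = P + G = G + P$)
$\left(L{\left(h{\left(c{\left(3,4 \right)} \right)},-1 \right)} + 16\right) 3 = \left(\left(3 \left(8 + 3\right) - 1\right) + 16\right) 3 = \left(\left(3 \cdot 11 - 1\right) + 16\right) 3 = \left(\left(33 - 1\right) + 16\right) 3 = \left(32 + 16\right) 3 = 48 \cdot 3 = 144$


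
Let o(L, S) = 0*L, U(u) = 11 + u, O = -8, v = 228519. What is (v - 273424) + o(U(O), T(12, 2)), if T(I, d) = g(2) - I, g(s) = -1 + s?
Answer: -44905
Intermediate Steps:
T(I, d) = 1 - I (T(I, d) = (-1 + 2) - I = 1 - I)
o(L, S) = 0
(v - 273424) + o(U(O), T(12, 2)) = (228519 - 273424) + 0 = -44905 + 0 = -44905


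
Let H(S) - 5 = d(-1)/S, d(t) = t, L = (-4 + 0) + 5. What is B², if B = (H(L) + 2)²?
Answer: 1296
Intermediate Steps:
L = 1 (L = -4 + 5 = 1)
H(S) = 5 - 1/S
B = 36 (B = ((5 - 1/1) + 2)² = ((5 - 1*1) + 2)² = ((5 - 1) + 2)² = (4 + 2)² = 6² = 36)
B² = 36² = 1296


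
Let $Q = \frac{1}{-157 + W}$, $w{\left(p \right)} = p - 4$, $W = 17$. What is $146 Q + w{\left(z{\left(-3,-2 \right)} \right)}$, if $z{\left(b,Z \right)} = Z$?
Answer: $- \frac{493}{70} \approx -7.0429$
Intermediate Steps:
$w{\left(p \right)} = -4 + p$
$Q = - \frac{1}{140}$ ($Q = \frac{1}{-157 + 17} = \frac{1}{-140} = - \frac{1}{140} \approx -0.0071429$)
$146 Q + w{\left(z{\left(-3,-2 \right)} \right)} = 146 \left(- \frac{1}{140}\right) - 6 = - \frac{73}{70} - 6 = - \frac{493}{70}$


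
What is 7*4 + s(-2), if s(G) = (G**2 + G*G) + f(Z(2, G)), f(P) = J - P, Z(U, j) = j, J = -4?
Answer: 34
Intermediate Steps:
f(P) = -4 - P
s(G) = -4 - G + 2*G**2 (s(G) = (G**2 + G*G) + (-4 - G) = (G**2 + G**2) + (-4 - G) = 2*G**2 + (-4 - G) = -4 - G + 2*G**2)
7*4 + s(-2) = 7*4 + (-4 - 1*(-2) + 2*(-2)**2) = 28 + (-4 + 2 + 2*4) = 28 + (-4 + 2 + 8) = 28 + 6 = 34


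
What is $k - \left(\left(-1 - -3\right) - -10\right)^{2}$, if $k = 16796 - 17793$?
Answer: $-1141$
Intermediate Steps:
$k = -997$
$k - \left(\left(-1 - -3\right) - -10\right)^{2} = -997 - \left(\left(-1 - -3\right) - -10\right)^{2} = -997 - \left(\left(-1 + 3\right) + 10\right)^{2} = -997 - \left(2 + 10\right)^{2} = -997 - 12^{2} = -997 - 144 = -1141$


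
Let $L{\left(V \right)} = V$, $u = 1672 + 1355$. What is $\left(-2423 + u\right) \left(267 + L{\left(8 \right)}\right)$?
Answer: $166100$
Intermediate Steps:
$u = 3027$
$\left(-2423 + u\right) \left(267 + L{\left(8 \right)}\right) = \left(-2423 + 3027\right) \left(267 + 8\right) = 604 \cdot 275 = 166100$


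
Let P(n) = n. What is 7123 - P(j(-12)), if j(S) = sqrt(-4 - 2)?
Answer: 7123 - I*sqrt(6) ≈ 7123.0 - 2.4495*I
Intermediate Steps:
j(S) = I*sqrt(6) (j(S) = sqrt(-6) = I*sqrt(6))
7123 - P(j(-12)) = 7123 - I*sqrt(6)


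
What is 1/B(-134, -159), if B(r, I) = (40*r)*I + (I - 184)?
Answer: 1/851897 ≈ 1.1739e-6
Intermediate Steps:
B(r, I) = -184 + I + 40*I*r (B(r, I) = 40*I*r + (-184 + I) = -184 + I + 40*I*r)
1/B(-134, -159) = 1/(-184 - 159 + 40*(-159)*(-134)) = 1/(-184 - 159 + 852240) = 1/851897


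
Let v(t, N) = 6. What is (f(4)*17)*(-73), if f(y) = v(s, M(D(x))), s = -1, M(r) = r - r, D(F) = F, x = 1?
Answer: -7446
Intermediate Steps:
M(r) = 0
f(y) = 6
(f(4)*17)*(-73) = (6*17)*(-73) = 102*(-73) = -7446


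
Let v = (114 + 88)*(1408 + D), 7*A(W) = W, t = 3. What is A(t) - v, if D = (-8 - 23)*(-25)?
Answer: -3086759/7 ≈ -4.4097e+5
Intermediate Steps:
D = 775 (D = -31*(-25) = 775)
A(W) = W/7
v = 440966 (v = (114 + 88)*(1408 + 775) = 202*2183 = 440966)
A(t) - v = (⅐)*3 - 1*440966 = 3/7 - 440966 = -3086759/7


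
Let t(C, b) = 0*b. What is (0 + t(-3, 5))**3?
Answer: 0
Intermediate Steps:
t(C, b) = 0
(0 + t(-3, 5))**3 = (0 + 0)**3 = 0**3 = 0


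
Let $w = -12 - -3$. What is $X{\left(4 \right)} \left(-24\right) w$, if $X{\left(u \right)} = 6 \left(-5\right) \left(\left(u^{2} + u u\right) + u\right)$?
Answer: $-233280$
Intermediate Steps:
$w = -9$ ($w = -12 + \left(-2 + 5\right) = -12 + 3 = -9$)
$X{\left(u \right)} = - 60 u^{2} - 30 u$ ($X{\left(u \right)} = - 30 \left(\left(u^{2} + u^{2}\right) + u\right) = - 30 \left(2 u^{2} + u\right) = - 30 \left(u + 2 u^{2}\right) = - 60 u^{2} - 30 u$)
$X{\left(4 \right)} \left(-24\right) w = \left(-30\right) 4 \left(1 + 2 \cdot 4\right) \left(-24\right) \left(-9\right) = \left(-30\right) 4 \left(1 + 8\right) \left(-24\right) \left(-9\right) = \left(-30\right) 4 \cdot 9 \left(-24\right) \left(-9\right) = \left(-1080\right) \left(-24\right) \left(-9\right) = 25920 \left(-9\right) = -233280$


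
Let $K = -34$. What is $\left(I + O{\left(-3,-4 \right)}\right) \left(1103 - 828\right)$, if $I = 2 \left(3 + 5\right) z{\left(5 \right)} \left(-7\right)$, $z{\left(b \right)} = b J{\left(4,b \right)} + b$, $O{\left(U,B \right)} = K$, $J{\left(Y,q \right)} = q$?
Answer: $-933350$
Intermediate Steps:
$O{\left(U,B \right)} = -34$
$z{\left(b \right)} = b + b^{2}$ ($z{\left(b \right)} = b b + b = b^{2} + b = b + b^{2}$)
$I = -3360$ ($I = 2 \left(3 + 5\right) 5 \left(1 + 5\right) \left(-7\right) = 2 \cdot 8 \cdot 5 \cdot 6 \left(-7\right) = 16 \cdot 30 \left(-7\right) = 480 \left(-7\right) = -3360$)
$\left(I + O{\left(-3,-4 \right)}\right) \left(1103 - 828\right) = \left(-3360 - 34\right) \left(1103 - 828\right) = \left(-3394\right) 275 = -933350$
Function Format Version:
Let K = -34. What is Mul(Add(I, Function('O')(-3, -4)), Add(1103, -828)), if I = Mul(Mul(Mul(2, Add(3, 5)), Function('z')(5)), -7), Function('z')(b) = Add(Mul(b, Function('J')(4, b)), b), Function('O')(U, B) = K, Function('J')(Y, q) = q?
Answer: -933350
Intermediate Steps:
Function('O')(U, B) = -34
Function('z')(b) = Add(b, Pow(b, 2)) (Function('z')(b) = Add(Mul(b, b), b) = Add(Pow(b, 2), b) = Add(b, Pow(b, 2)))
I = -3360 (I = Mul(Mul(Mul(2, Add(3, 5)), Mul(5, Add(1, 5))), -7) = Mul(Mul(Mul(2, 8), Mul(5, 6)), -7) = Mul(Mul(16, 30), -7) = Mul(480, -7) = -3360)
Mul(Add(I, Function('O')(-3, -4)), Add(1103, -828)) = Mul(Add(-3360, -34), Add(1103, -828)) = Mul(-3394, 275) = -933350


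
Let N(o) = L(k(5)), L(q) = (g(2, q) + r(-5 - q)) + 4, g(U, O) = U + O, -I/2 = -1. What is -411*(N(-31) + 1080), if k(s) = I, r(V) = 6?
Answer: -449634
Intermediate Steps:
I = 2 (I = -2*(-1) = 2)
g(U, O) = O + U
k(s) = 2
L(q) = 12 + q (L(q) = ((q + 2) + 6) + 4 = ((2 + q) + 6) + 4 = (8 + q) + 4 = 12 + q)
N(o) = 14 (N(o) = 12 + 2 = 14)
-411*(N(-31) + 1080) = -411*(14 + 1080) = -411*1094 = -449634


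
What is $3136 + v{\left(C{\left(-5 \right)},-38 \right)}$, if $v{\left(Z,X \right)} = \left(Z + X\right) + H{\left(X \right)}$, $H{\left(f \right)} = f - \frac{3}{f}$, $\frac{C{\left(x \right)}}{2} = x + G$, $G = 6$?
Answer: $\frac{116359}{38} \approx 3062.1$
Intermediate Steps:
$C{\left(x \right)} = 12 + 2 x$ ($C{\left(x \right)} = 2 \left(x + 6\right) = 2 \left(6 + x\right) = 12 + 2 x$)
$v{\left(Z,X \right)} = Z - \frac{3}{X} + 2 X$ ($v{\left(Z,X \right)} = \left(Z + X\right) + \left(X - \frac{3}{X}\right) = \left(X + Z\right) + \left(X - \frac{3}{X}\right) = Z - \frac{3}{X} + 2 X$)
$3136 + v{\left(C{\left(-5 \right)},-38 \right)} = 3136 + \left(\left(12 + 2 \left(-5\right)\right) - \frac{3}{-38} + 2 \left(-38\right)\right) = 3136 - \frac{2809}{38} = \frac{116359}{38}$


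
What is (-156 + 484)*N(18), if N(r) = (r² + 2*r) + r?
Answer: 123984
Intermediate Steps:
N(r) = r² + 3*r
(-156 + 484)*N(18) = (-156 + 484)*(18*(3 + 18)) = 328*(18*21) = 328*378 = 123984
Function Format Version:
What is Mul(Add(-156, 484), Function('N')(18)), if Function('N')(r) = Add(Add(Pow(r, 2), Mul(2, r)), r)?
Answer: 123984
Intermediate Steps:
Function('N')(r) = Add(Pow(r, 2), Mul(3, r))
Mul(Add(-156, 484), Function('N')(18)) = Mul(Add(-156, 484), Mul(18, Add(3, 18))) = Mul(328, Mul(18, 21)) = Mul(328, 378) = 123984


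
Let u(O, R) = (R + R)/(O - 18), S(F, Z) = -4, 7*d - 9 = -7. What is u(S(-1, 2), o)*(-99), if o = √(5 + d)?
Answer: 9*√259/7 ≈ 20.692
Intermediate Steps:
d = 2/7 (d = 9/7 + (⅐)*(-7) = 9/7 - 1 = 2/7 ≈ 0.28571)
o = √259/7 (o = √(5 + 2/7) = √(37/7) = √259/7 ≈ 2.2991)
u(O, R) = 2*R/(-18 + O) (u(O, R) = (2*R)/(-18 + O) = 2*R/(-18 + O))
u(S(-1, 2), o)*(-99) = (2*(√259/7)/(-18 - 4))*(-99) = (2*(√259/7)/(-22))*(-99) = (2*(√259/7)*(-1/22))*(-99) = -√259/77*(-99) = 9*√259/7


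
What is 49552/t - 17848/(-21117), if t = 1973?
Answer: 1081603688/41663841 ≈ 25.960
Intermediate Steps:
49552/t - 17848/(-21117) = 49552/1973 - 17848/(-21117) = 49552*(1/1973) - 17848*(-1/21117) = 49552/1973 + 17848/21117 = 1081603688/41663841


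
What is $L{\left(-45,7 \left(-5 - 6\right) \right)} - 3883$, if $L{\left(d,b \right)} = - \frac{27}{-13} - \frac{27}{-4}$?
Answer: $- \frac{201457}{52} \approx -3874.2$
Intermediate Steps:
$L{\left(d,b \right)} = \frac{459}{52}$ ($L{\left(d,b \right)} = \left(-27\right) \left(- \frac{1}{13}\right) - - \frac{27}{4} = \frac{27}{13} + \frac{27}{4} = \frac{459}{52}$)
$L{\left(-45,7 \left(-5 - 6\right) \right)} - 3883 = \frac{459}{52} - 3883 = - \frac{201457}{52}$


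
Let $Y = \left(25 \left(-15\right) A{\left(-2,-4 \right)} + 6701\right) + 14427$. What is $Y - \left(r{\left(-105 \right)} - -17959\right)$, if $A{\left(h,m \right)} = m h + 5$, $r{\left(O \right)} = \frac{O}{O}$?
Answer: $-1707$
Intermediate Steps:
$r{\left(O \right)} = 1$
$A{\left(h,m \right)} = 5 + h m$ ($A{\left(h,m \right)} = h m + 5 = 5 + h m$)
$Y = 16253$ ($Y = \left(25 \left(-15\right) \left(5 - -8\right) + 6701\right) + 14427 = \left(- 375 \left(5 + 8\right) + 6701\right) + 14427 = \left(\left(-375\right) 13 + 6701\right) + 14427 = \left(-4875 + 6701\right) + 14427 = 1826 + 14427 = 16253$)
$Y - \left(r{\left(-105 \right)} - -17959\right) = 16253 - \left(1 - -17959\right) = 16253 - \left(1 + 17959\right) = 16253 - 17960 = -1707$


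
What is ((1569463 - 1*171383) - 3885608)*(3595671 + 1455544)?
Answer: -12565038746520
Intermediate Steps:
((1569463 - 1*171383) - 3885608)*(3595671 + 1455544) = ((1569463 - 171383) - 3885608)*5051215 = (1398080 - 3885608)*5051215 = -2487528*5051215 = -12565038746520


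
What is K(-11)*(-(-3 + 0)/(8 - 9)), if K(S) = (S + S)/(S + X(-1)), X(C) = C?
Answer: -11/2 ≈ -5.5000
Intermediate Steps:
K(S) = 2*S/(-1 + S) (K(S) = (S + S)/(S - 1) = (2*S)/(-1 + S) = 2*S/(-1 + S))
K(-11)*(-(-3 + 0)/(8 - 9)) = (2*(-11)/(-1 - 11))*(-(-3 + 0)/(8 - 9)) = (2*(-11)/(-12))*(-(-3)/(-1)) = (2*(-11)*(-1/12))*(-(-3)*(-1)) = 11*(-1*3)/6 = (11/6)*(-3) = -11/2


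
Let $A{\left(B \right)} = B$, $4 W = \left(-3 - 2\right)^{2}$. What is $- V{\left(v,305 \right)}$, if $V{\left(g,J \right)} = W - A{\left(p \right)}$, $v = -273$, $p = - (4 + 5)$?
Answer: $- \frac{61}{4} \approx -15.25$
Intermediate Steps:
$p = -9$ ($p = \left(-1\right) 9 = -9$)
$W = \frac{25}{4}$ ($W = \frac{\left(-3 - 2\right)^{2}}{4} = \frac{\left(-5\right)^{2}}{4} = \frac{1}{4} \cdot 25 = \frac{25}{4} \approx 6.25$)
$V{\left(g,J \right)} = \frac{61}{4}$ ($V{\left(g,J \right)} = \frac{25}{4} - -9 = \frac{25}{4} + 9 = \frac{61}{4}$)
$- V{\left(v,305 \right)} = \left(-1\right) \frac{61}{4} = - \frac{61}{4}$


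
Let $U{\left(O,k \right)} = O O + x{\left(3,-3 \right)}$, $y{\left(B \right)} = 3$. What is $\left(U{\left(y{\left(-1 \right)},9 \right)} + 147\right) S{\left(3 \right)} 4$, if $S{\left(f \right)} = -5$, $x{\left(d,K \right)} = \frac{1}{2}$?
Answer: $-3130$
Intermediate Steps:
$x{\left(d,K \right)} = \frac{1}{2}$
$U{\left(O,k \right)} = \frac{1}{2} + O^{2}$ ($U{\left(O,k \right)} = O O + \frac{1}{2} = O^{2} + \frac{1}{2} = \frac{1}{2} + O^{2}$)
$\left(U{\left(y{\left(-1 \right)},9 \right)} + 147\right) S{\left(3 \right)} 4 = \left(\left(\frac{1}{2} + 3^{2}\right) + 147\right) \left(\left(-5\right) 4\right) = \left(\left(\frac{1}{2} + 9\right) + 147\right) \left(-20\right) = \left(\frac{19}{2} + 147\right) \left(-20\right) = \frac{313}{2} \left(-20\right) = -3130$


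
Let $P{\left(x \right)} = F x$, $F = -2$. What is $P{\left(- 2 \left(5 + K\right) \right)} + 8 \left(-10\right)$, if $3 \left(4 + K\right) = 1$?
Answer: $- \frac{224}{3} \approx -74.667$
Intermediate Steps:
$K = - \frac{11}{3}$ ($K = -4 + \frac{1}{3} \cdot 1 = -4 + \frac{1}{3} = - \frac{11}{3} \approx -3.6667$)
$P{\left(x \right)} = - 2 x$
$P{\left(- 2 \left(5 + K\right) \right)} + 8 \left(-10\right) = - 2 \left(- 2 \left(5 - \frac{11}{3}\right)\right) + 8 \left(-10\right) = - 2 \left(\left(-2\right) \frac{4}{3}\right) - 80 = \left(-2\right) \left(- \frac{8}{3}\right) - 80 = \frac{16}{3} - 80 = - \frac{224}{3}$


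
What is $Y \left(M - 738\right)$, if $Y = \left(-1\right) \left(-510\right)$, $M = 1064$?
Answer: $166260$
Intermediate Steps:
$Y = 510$
$Y \left(M - 738\right) = 510 \left(1064 - 738\right) = 510 \cdot 326 = 166260$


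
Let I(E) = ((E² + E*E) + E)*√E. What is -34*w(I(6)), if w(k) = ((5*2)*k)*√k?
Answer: -159120*6^(¼)*√13 ≈ -8.9791e+5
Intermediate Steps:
I(E) = √E*(E + 2*E²) (I(E) = ((E² + E²) + E)*√E = (2*E² + E)*√E = (E + 2*E²)*√E = √E*(E + 2*E²))
w(k) = 10*k^(3/2) (w(k) = (10*k)*√k = 10*k^(3/2))
-34*w(I(6)) = -340*(6^(3/2)*(1 + 2*6))^(3/2) = -340*((6*√6)*(1 + 12))^(3/2) = -340*((6*√6)*13)^(3/2) = -340*(78*√6)^(3/2) = -340*468*6^(¼)*√13 = -159120*6^(¼)*√13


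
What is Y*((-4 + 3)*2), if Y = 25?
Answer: -50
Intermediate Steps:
Y*((-4 + 3)*2) = 25*((-4 + 3)*2) = 25*(-1*2) = 25*(-2) = -50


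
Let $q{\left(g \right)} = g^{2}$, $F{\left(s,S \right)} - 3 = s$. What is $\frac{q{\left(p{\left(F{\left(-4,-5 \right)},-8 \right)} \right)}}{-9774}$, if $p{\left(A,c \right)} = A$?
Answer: $- \frac{1}{9774} \approx -0.00010231$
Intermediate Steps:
$F{\left(s,S \right)} = 3 + s$
$\frac{q{\left(p{\left(F{\left(-4,-5 \right)},-8 \right)} \right)}}{-9774} = \frac{\left(3 - 4\right)^{2}}{-9774} = \left(-1\right)^{2} \left(- \frac{1}{9774}\right) = 1 \left(- \frac{1}{9774}\right) = - \frac{1}{9774}$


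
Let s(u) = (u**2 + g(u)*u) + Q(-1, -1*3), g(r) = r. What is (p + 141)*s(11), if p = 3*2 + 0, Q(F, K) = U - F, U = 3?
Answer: 36162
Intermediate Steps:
Q(F, K) = 3 - F
s(u) = 4 + 2*u**2 (s(u) = (u**2 + u*u) + (3 - 1*(-1)) = (u**2 + u**2) + (3 + 1) = 2*u**2 + 4 = 4 + 2*u**2)
p = 6 (p = 6 + 0 = 6)
(p + 141)*s(11) = (6 + 141)*(4 + 2*11**2) = 147*(4 + 2*121) = 147*(4 + 242) = 147*246 = 36162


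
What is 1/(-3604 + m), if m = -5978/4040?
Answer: -2020/7283069 ≈ -0.00027736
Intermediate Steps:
m = -2989/2020 (m = -5978*1/4040 = -2989/2020 ≈ -1.4797)
1/(-3604 + m) = 1/(-3604 - 2989/2020) = 1/(-7283069/2020) = -2020/7283069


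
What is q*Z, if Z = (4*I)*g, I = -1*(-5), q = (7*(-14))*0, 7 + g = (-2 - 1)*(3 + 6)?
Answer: 0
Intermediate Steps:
g = -34 (g = -7 + (-2 - 1)*(3 + 6) = -7 - 3*9 = -7 - 27 = -34)
q = 0 (q = -98*0 = 0)
I = 5
Z = -680 (Z = (4*5)*(-34) = 20*(-34) = -680)
q*Z = 0*(-680) = 0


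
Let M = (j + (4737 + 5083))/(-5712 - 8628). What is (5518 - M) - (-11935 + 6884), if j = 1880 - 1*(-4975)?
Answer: 30315227/2868 ≈ 10570.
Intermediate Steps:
j = 6855 (j = 1880 + 4975 = 6855)
M = -3335/2868 (M = (6855 + (4737 + 5083))/(-5712 - 8628) = (6855 + 9820)/(-14340) = 16675*(-1/14340) = -3335/2868 ≈ -1.1628)
(5518 - M) - (-11935 + 6884) = (5518 - 1*(-3335/2868)) - (-11935 + 6884) = (5518 + 3335/2868) - 1*(-5051) = 15828959/2868 + 5051 = 30315227/2868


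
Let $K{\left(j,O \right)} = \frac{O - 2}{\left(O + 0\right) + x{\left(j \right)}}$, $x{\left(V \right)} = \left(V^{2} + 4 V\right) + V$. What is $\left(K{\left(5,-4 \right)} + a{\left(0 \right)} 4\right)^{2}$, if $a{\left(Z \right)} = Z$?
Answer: $\frac{9}{529} \approx 0.017013$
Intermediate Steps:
$x{\left(V \right)} = V^{2} + 5 V$
$K{\left(j,O \right)} = \frac{-2 + O}{O + j \left(5 + j\right)}$ ($K{\left(j,O \right)} = \frac{O - 2}{\left(O + 0\right) + j \left(5 + j\right)} = \frac{-2 + O}{O + j \left(5 + j\right)}$)
$\left(K{\left(5,-4 \right)} + a{\left(0 \right)} 4\right)^{2} = \left(\frac{-2 - 4}{-4 + 5 \left(5 + 5\right)} + 0 \cdot 4\right)^{2} = \left(\frac{1}{-4 + 5 \cdot 10} \left(-6\right) + 0\right)^{2} = \left(\frac{1}{-4 + 50} \left(-6\right) + 0\right)^{2} = \left(\frac{1}{46} \left(-6\right) + 0\right)^{2} = \left(- \frac{3}{23} + 0\right)^{2} = \left(- \frac{3}{23}\right)^{2} = \frac{9}{529}$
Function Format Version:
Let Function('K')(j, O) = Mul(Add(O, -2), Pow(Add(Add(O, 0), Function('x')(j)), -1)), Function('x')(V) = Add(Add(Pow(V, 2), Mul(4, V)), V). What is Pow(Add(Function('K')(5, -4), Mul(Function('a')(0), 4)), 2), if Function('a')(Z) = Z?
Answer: Rational(9, 529) ≈ 0.017013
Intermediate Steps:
Function('x')(V) = Add(Pow(V, 2), Mul(5, V))
Function('K')(j, O) = Mul(Pow(Add(O, Mul(j, Add(5, j))), -1), Add(-2, O)) (Function('K')(j, O) = Mul(Add(O, -2), Pow(Add(Add(O, 0), Mul(j, Add(5, j))), -1)) = Mul(Add(-2, O), Pow(Add(O, Mul(j, Add(5, j))), -1)) = Mul(Pow(Add(O, Mul(j, Add(5, j))), -1), Add(-2, O)))
Pow(Add(Function('K')(5, -4), Mul(Function('a')(0), 4)), 2) = Pow(Add(Mul(Pow(Add(-4, Mul(5, Add(5, 5))), -1), Add(-2, -4)), Mul(0, 4)), 2) = Pow(Add(Mul(Pow(Add(-4, Mul(5, 10)), -1), -6), 0), 2) = Pow(Add(Mul(Pow(Add(-4, 50), -1), -6), 0), 2) = Pow(Add(Mul(Pow(46, -1), -6), 0), 2) = Pow(Add(Mul(Rational(1, 46), -6), 0), 2) = Pow(Add(Rational(-3, 23), 0), 2) = Pow(Rational(-3, 23), 2) = Rational(9, 529)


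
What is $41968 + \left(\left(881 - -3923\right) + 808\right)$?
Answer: $47580$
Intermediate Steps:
$41968 + \left(\left(881 - -3923\right) + 808\right) = 41968 + \left(\left(881 + 3923\right) + 808\right) = 41968 + \left(4804 + 808\right) = 41968 + 5612 = 47580$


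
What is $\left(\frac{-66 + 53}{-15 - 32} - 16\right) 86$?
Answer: $- \frac{63554}{47} \approx -1352.2$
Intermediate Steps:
$\left(\frac{-66 + 53}{-15 - 32} - 16\right) 86 = \left(- \frac{13}{-47} - 16\right) 86 = \left(\left(-13\right) \left(- \frac{1}{47}\right) - 16\right) 86 = \left(\frac{13}{47} - 16\right) 86 = \left(- \frac{739}{47}\right) 86 = - \frac{63554}{47}$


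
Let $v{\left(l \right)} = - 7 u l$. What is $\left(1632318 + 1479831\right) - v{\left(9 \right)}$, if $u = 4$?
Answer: $3112401$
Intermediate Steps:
$v{\left(l \right)} = - 28 l$ ($v{\left(l \right)} = \left(-7\right) 4 l = - 28 l$)
$\left(1632318 + 1479831\right) - v{\left(9 \right)} = \left(1632318 + 1479831\right) - \left(-28\right) 9 = 3112149 - -252 = 3112149 + 252 = 3112401$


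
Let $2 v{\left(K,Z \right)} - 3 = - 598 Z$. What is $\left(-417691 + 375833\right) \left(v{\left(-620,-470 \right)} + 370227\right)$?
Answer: $-21379329293$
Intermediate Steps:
$v{\left(K,Z \right)} = \frac{3}{2} - 299 Z$ ($v{\left(K,Z \right)} = \frac{3}{2} + \frac{\left(-598\right) Z}{2} = \frac{3}{2} - 299 Z$)
$\left(-417691 + 375833\right) \left(v{\left(-620,-470 \right)} + 370227\right) = \left(-417691 + 375833\right) \left(\left(\frac{3}{2} - -140530\right) + 370227\right) = - 41858 \left(\left(\frac{3}{2} + 140530\right) + 370227\right) = - 41858 \left(\frac{281063}{2} + 370227\right) = \left(-41858\right) \frac{1021517}{2} = -21379329293$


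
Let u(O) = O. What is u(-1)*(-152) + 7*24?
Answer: 320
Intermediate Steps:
u(-1)*(-152) + 7*24 = -1*(-152) + 7*24 = 152 + 168 = 320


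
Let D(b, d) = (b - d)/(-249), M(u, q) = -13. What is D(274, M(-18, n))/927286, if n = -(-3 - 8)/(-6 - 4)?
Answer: -287/230894214 ≈ -1.2430e-6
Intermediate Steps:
n = -11/10 (n = -(-11)/(-10) = -(-11)*(-1)/10 = -1*11/10 = -11/10 ≈ -1.1000)
D(b, d) = -b/249 + d/249 (D(b, d) = (b - d)*(-1/249) = -b/249 + d/249)
D(274, M(-18, n))/927286 = (-1/249*274 + (1/249)*(-13))/927286 = (-274/249 - 13/249)*(1/927286) = -287/249*1/927286 = -287/230894214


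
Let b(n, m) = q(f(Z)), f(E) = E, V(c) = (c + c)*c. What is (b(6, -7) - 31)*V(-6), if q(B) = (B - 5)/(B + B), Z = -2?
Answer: -2106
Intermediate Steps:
V(c) = 2*c² (V(c) = (2*c)*c = 2*c²)
q(B) = (-5 + B)/(2*B) (q(B) = (-5 + B)/((2*B)) = (-5 + B)*(1/(2*B)) = (-5 + B)/(2*B))
b(n, m) = 7/4 (b(n, m) = (½)*(-5 - 2)/(-2) = (½)*(-½)*(-7) = 7/4)
(b(6, -7) - 31)*V(-6) = (7/4 - 31)*(2*(-6)²) = -117*36/2 = -117/4*72 = -2106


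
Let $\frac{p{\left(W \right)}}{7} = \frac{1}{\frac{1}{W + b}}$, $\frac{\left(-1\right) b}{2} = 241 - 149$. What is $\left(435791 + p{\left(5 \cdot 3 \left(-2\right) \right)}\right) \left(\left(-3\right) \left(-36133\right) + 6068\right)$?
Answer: $49712216831$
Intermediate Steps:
$b = -184$ ($b = - 2 \left(241 - 149\right) = \left(-2\right) 92 = -184$)
$p{\left(W \right)} = -1288 + 7 W$ ($p{\left(W \right)} = \frac{7}{\frac{1}{W - 184}} = \frac{7}{\frac{1}{-184 + W}} = 7 \left(-184 + W\right) = -1288 + 7 W$)
$\left(435791 + p{\left(5 \cdot 3 \left(-2\right) \right)}\right) \left(\left(-3\right) \left(-36133\right) + 6068\right) = \left(435791 - \left(1288 - 7 \cdot 5 \cdot 3 \left(-2\right)\right)\right) \left(\left(-3\right) \left(-36133\right) + 6068\right) = \left(435791 - \left(1288 - 7 \cdot 15 \left(-2\right)\right)\right) \left(108399 + 6068\right) = \left(435791 + \left(-1288 + 7 \left(-30\right)\right)\right) 114467 = \left(435791 - 1498\right) 114467 = 434293 \cdot 114467 = 49712216831$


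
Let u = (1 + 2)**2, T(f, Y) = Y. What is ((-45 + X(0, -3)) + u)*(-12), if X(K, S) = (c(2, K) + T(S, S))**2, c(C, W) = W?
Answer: 324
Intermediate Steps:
u = 9 (u = 3**2 = 9)
X(K, S) = (K + S)**2
((-45 + X(0, -3)) + u)*(-12) = ((-45 + (0 - 3)**2) + 9)*(-12) = ((-45 + (-3)**2) + 9)*(-12) = ((-45 + 9) + 9)*(-12) = (-36 + 9)*(-12) = -27*(-12) = 324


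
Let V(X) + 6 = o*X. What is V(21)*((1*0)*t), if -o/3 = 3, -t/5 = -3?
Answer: 0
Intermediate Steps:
t = 15 (t = -5*(-3) = 15)
o = -9 (o = -3*3 = -9)
V(X) = -6 - 9*X
V(21)*((1*0)*t) = (-6 - 9*21)*((1*0)*15) = (-6 - 189)*(0*15) = -195*0 = 0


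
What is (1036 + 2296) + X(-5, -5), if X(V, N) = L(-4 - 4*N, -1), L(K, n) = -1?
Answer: 3331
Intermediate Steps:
X(V, N) = -1
(1036 + 2296) + X(-5, -5) = (1036 + 2296) - 1 = 3332 - 1 = 3331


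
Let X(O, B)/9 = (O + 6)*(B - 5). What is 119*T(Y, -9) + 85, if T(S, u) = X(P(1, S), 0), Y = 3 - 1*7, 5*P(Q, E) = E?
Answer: -27761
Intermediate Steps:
P(Q, E) = E/5
Y = -4 (Y = 3 - 7 = -4)
X(O, B) = 9*(-5 + B)*(6 + O) (X(O, B) = 9*((O + 6)*(B - 5)) = 9*((6 + O)*(-5 + B)) = 9*((-5 + B)*(6 + O)) = 9*(-5 + B)*(6 + O))
T(S, u) = -270 - 9*S (T(S, u) = -270 - 9*S + 54*0 + 9*0*(S/5) = -270 - 9*S + 0 + 0 = -270 - 9*S)
119*T(Y, -9) + 85 = 119*(-270 - 9*(-4)) + 85 = 119*(-270 + 36) + 85 = 119*(-234) + 85 = -27846 + 85 = -27761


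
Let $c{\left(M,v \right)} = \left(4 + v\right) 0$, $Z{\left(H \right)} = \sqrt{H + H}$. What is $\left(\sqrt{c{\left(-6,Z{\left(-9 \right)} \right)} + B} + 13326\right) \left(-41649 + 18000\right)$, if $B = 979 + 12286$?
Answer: $-315146574 - 23649 \sqrt{13265} \approx -3.1787 \cdot 10^{8}$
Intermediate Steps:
$Z{\left(H \right)} = \sqrt{2} \sqrt{H}$ ($Z{\left(H \right)} = \sqrt{2 H} = \sqrt{2} \sqrt{H}$)
$c{\left(M,v \right)} = 0$
$B = 13265$
$\left(\sqrt{c{\left(-6,Z{\left(-9 \right)} \right)} + B} + 13326\right) \left(-41649 + 18000\right) = \left(\sqrt{0 + 13265} + 13326\right) \left(-41649 + 18000\right) = \left(\sqrt{13265} + 13326\right) \left(-23649\right) = \left(13326 + \sqrt{13265}\right) \left(-23649\right) = -315146574 - 23649 \sqrt{13265}$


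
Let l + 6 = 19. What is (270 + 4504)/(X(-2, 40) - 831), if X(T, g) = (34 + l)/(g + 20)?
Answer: -286440/49813 ≈ -5.7503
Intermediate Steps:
l = 13 (l = -6 + 19 = 13)
X(T, g) = 47/(20 + g) (X(T, g) = (34 + 13)/(g + 20) = 47/(20 + g))
(270 + 4504)/(X(-2, 40) - 831) = (270 + 4504)/(47/(20 + 40) - 831) = 4774/(47/60 - 831) = 4774/(-49813/60) = 4774*(-60/49813) = -286440/49813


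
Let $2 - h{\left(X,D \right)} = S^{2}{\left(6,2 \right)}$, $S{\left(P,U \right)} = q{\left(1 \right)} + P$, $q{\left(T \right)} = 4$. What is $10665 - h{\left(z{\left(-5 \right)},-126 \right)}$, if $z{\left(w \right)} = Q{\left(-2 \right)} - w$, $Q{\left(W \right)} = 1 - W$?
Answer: $10763$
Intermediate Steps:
$S{\left(P,U \right)} = 4 + P$
$z{\left(w \right)} = 3 - w$ ($z{\left(w \right)} = \left(1 - -2\right) - w = \left(1 + 2\right) - w = 3 - w$)
$h{\left(X,D \right)} = -98$ ($h{\left(X,D \right)} = 2 - \left(4 + 6\right)^{2} = 2 - 10^{2} = 2 - 100 = -98$)
$10665 - h{\left(z{\left(-5 \right)},-126 \right)} = 10665 - -98 = 10665 + 98 = 10763$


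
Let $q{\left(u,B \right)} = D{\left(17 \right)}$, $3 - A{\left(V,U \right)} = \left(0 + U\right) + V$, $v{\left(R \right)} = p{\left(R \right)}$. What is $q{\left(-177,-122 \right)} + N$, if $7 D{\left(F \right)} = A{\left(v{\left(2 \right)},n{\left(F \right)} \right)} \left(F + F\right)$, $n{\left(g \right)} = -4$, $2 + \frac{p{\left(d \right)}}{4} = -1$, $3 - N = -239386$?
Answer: $\frac{1676369}{7} \approx 2.3948 \cdot 10^{5}$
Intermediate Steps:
$N = 239389$ ($N = 3 - -239386 = 3 + 239386 = 239389$)
$p{\left(d \right)} = -12$ ($p{\left(d \right)} = -8 + 4 \left(-1\right) = -8 - 4 = -12$)
$v{\left(R \right)} = -12$
$A{\left(V,U \right)} = 3 - U - V$ ($A{\left(V,U \right)} = 3 - \left(\left(0 + U\right) + V\right) = 3 - \left(U + V\right) = 3 - U - V$)
$D{\left(F \right)} = \frac{38 F}{7}$ ($D{\left(F \right)} = \frac{\left(3 - -4 - -12\right) \left(F + F\right)}{7} = \frac{\left(3 + 4 + 12\right) 2 F}{7} = \frac{19 \cdot 2 F}{7} = \frac{38 F}{7}$)
$q{\left(u,B \right)} = \frac{646}{7}$ ($q{\left(u,B \right)} = \frac{38}{7} \cdot 17 = \frac{646}{7}$)
$q{\left(-177,-122 \right)} + N = \frac{646}{7} + 239389 = \frac{1676369}{7}$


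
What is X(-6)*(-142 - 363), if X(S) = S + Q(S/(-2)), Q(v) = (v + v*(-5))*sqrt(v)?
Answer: 3030 + 6060*sqrt(3) ≈ 13526.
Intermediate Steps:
Q(v) = -4*v**(3/2) (Q(v) = (v - 5*v)*sqrt(v) = (-4*v)*sqrt(v) = -4*v**(3/2))
X(S) = S - sqrt(2)*(-S)**(3/2) (X(S) = S - 4*(-S/2)**(3/2) = S - 4*sqrt(2)*(-S)**(3/2)/4 = S - sqrt(2)*(-S)**(3/2))
X(-6)*(-142 - 363) = (-6 - sqrt(2)*(-1*(-6))**(3/2))*(-142 - 363) = (-6 - sqrt(2)*6**(3/2))*(-505) = (-6 - sqrt(2)*6*sqrt(6))*(-505) = (-6 - 12*sqrt(3))*(-505) = 3030 + 6060*sqrt(3)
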